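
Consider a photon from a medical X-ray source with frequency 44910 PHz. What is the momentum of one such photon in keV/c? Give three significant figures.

(h = 6.62607015e-34 J·s, c = 2.99792458e8 m/s, 1 eV = 1.602176634e-19 J.)
Convert to SI: f = 44910 PHz = 4.491e19 Hz.
Apply p = hf/c: p = 9.926e-23 kg·m/s.
Converting to keV/c: p = 185.7 keV/c ≈ 186 keV/c.

186 keV/c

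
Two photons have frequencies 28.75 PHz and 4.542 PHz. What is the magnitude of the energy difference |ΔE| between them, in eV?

100 eV

Using E = hf: E₁ = 1.9050e-17 J, E₂ = 3.0096e-18 J.
|ΔE| = |1.9050e-17 − 3.0096e-18| = 1.60e-17 J = 100 eV.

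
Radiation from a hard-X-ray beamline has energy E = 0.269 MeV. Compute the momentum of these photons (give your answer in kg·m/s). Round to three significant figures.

In SI units: E = 0.269 MeV = 4.3099·10^-14 J.
Since p = E/c for a photon, p = 1.438·10^-22 kg·m/s.
So p ≈ 1.44·10^-22 kg·m/s.

1.44·10^-22 kg·m/s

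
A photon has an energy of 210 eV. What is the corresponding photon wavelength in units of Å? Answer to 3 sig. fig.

59.0 Å

First convert: E = 210 eV = 3.3646 × 10^-17 J.
For a photon λ = hc/E, so λ = 5.904 × 10^-9 m.
Converting to Å: λ = 59.04 Å ≈ 59.0 Å.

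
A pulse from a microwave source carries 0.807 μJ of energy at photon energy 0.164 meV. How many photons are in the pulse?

3.07e16 photons

Per-photon energy: E = 2.628e-23 J (from energy = 0.164 meV).
N = E_total / E_photon = 8.07e-7 J / 2.628e-23 J = 3.07e16.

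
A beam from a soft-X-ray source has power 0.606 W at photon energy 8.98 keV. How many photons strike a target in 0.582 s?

Total energy: E_total = P·t = 0.606 × 0.582 = 0.3527 J.
Per-photon energy: E = 1.439e-15 J.
N = E_total / E_photon = 2.45e14.

2.45e14 photons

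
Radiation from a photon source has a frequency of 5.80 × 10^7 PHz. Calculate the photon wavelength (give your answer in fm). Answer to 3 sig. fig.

5.17 fm

(c = 2.99792458 × 10^8 m/s.)
First convert: f = 5.80 × 10^7 PHz = 5.80 × 10^22 Hz.
The photon relation is λ = c/f, giving λ = 5.169 × 10^-15 m.
Converting to fm: λ = 5.169 fm ≈ 5.17 fm.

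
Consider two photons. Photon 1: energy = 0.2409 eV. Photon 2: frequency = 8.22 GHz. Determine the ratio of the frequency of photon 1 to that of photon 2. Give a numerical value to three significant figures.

7090

f_1 = 5.825·10^13 Hz (from energy = 0.2409 eV, via f = E/h).
f_2 = 8.220·10^9 Hz (from frequency = 8.22 GHz, via f given directly).
Ratio = 5.825·10^13 / 8.220·10^9 = 7090.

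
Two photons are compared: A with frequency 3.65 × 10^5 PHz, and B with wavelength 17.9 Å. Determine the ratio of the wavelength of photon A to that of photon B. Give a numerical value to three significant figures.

λ_A = 8.213 × 10^-13 m (from frequency = 3.65 × 10^5 PHz, via λ = c/f).
λ_B = 1.790 × 10^-9 m (from wavelength = 17.9 Å, via λ given directly).
Ratio = 8.213 × 10^-13 / 1.790 × 10^-9 = 4.59 × 10^-4.

4.59 × 10^-4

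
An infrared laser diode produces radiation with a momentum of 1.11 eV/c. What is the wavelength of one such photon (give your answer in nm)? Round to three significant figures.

1120 nm

First convert: p = 1.11 eV/c = 5.9322·10^-28 kg·m/s.
Apply λ = h/p: λ = 1.117·10^-6 m.
Converting to nm: λ = 1117 nm ≈ 1120 nm.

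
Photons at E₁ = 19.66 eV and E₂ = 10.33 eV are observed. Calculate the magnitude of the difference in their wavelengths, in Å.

Using λ = hc/E: λ₁ = 6.3064e-8 m, λ₂ = 1.2002e-7 m.
|Δλ| = |6.3064e-8 − 1.2002e-7| = 5.70e-8 m = 570 Å.

570 Å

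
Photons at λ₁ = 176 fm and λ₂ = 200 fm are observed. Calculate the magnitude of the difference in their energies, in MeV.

Using E = hc/λ: E₁ = 1.129e-12 J, E₂ = 9.932e-13 J.
|ΔE| = |1.129e-12 − 9.932e-13| = 1.35e-13 J = 0.845 MeV.

0.845 MeV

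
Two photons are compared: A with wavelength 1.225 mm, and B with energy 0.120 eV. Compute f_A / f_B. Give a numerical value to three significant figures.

8.43e-3

f_A = 2.447e11 Hz (from wavelength = 1.225 mm, via f = c/λ).
f_B = 2.902e13 Hz (from energy = 0.120 eV, via f = E/h).
Ratio = 2.447e11 / 2.902e13 = 8.43e-3.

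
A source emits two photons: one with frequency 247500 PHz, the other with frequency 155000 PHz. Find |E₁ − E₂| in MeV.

0.383 MeV

Using E = hf: E₁ = 1.6400e-13 J, E₂ = 1.0270e-13 J.
|ΔE| = |1.6400e-13 − 1.0270e-13| = 6.13e-14 J = 0.383 MeV.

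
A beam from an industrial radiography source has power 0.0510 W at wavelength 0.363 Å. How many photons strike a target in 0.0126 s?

Total energy: E_total = P·t = 0.0510 × 0.0126 = 6.426e-4 J.
Per-photon energy: E = 5.472e-15 J.
N = E_total / E_photon = 1.17e11.

1.17e11 photons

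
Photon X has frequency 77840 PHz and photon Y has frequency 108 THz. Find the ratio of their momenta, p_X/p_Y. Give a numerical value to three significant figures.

7.21e5

p_X = 1.720e-22 kg·m/s (from frequency = 77840 PHz, via p = hf/c).
p_Y = 2.387e-28 kg·m/s (from frequency = 108 THz, via p = hf/c).
Ratio = 1.720e-22 / 2.387e-28 = 7.21e5.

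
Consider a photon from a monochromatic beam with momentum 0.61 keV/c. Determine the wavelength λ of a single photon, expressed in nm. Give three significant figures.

Use h = 6.62607015 × 10^-34 J·s, c = 2.99792458 × 10^8 m/s, 1 eV = 1.602176634 × 10^-19 J.
In SI units: p = 0.61 keV/c = 3.2600 × 10^-25 kg·m/s.
Since λ = h/p for a photon, λ = 2.033 × 10^-9 m.
Converting to nm: λ = 2.033 nm ≈ 2.03 nm.

2.03 nm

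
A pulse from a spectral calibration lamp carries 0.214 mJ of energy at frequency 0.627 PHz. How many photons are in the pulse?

5.15e14 photons

Per-photon energy: E = 4.155e-19 J (from frequency = 0.627 PHz).
N = E_total / E_photon = 2.14e-4 J / 4.155e-19 J = 5.15e14.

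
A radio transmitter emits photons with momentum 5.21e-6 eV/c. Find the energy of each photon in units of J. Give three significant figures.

8.35e-25 J

(c = 2.99792458e8 m/s, 1 eV = 1.602176634e-19 J.)
In SI units: p = 5.21e-6 eV/c = 2.7844e-33 kg·m/s.
Since E = pc for a photon, E = 8.347e-25 J.
So E ≈ 8.35e-25 J.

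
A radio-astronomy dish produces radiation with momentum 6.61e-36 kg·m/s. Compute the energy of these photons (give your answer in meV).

For a photon E = pc, so E = 1.982e-27 J.
Converting to meV: E = 1.237e-5 meV ≈ 1.24e-5 meV.

1.24e-5 meV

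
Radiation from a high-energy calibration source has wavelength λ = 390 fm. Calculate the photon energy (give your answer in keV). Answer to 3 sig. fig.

3180 keV

Use h = 6.62607015·10^-34 J·s, c = 2.99792458·10^8 m/s, 1 eV = 1.602176634·10^-19 J.
Convert to SI: λ = 390 fm = 3.9·10^-13 m.
The photon relation is E = hc/λ, giving E = 5.093·10^-13 J.
Converting to keV: E = 3179 keV ≈ 3180 keV.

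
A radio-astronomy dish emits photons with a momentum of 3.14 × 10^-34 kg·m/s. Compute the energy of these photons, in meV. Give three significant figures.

The photon relation is E = pc, giving E = 9.413 × 10^-26 J.
Converting to meV: E = 5.875 × 10^-4 meV ≈ 5.88 × 10^-4 meV.

5.88 × 10^-4 meV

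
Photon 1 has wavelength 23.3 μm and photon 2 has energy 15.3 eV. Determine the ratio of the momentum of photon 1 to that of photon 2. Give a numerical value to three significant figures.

p_1 = 2.844 × 10^-29 kg·m/s (from wavelength = 23.3 μm, via p = h/λ).
p_2 = 8.177 × 10^-27 kg·m/s (from energy = 15.3 eV, via p = E/c).
Ratio = 2.844 × 10^-29 / 8.177 × 10^-27 = 3.48 × 10^-3.

3.48 × 10^-3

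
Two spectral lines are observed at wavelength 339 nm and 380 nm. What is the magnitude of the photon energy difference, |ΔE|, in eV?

0.395 eV

Using E = hc/λ: E₁ = 5.860 × 10^-19 J, E₂ = 5.227 × 10^-19 J.
|ΔE| = |5.860 × 10^-19 − 5.227 × 10^-19| = 6.32 × 10^-20 J = 0.395 eV.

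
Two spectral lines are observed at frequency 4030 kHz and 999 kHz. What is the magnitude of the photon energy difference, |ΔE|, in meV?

Using E = hf: E₁ = 2.670·10^-27 J, E₂ = 6.619·10^-28 J.
|ΔE| = |2.670·10^-27 − 6.619·10^-28| = 2.01·10^-27 J = 1.25·10^-5 meV.

1.25·10^-5 meV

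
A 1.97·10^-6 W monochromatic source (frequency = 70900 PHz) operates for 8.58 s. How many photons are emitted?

3.60·10^8 photons

Total energy: E_total = P·t = 1.97·10^-6 × 8.58 = 1.690·10^-5 J.
Per-photon energy: E = 4.698·10^-14 J.
N = E_total / E_photon = 3.60·10^8.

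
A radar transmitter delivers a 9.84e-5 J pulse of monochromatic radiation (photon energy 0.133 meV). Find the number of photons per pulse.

Per-photon energy: E = 2.131e-23 J (from energy = 0.133 meV).
N = E_total / E_photon = 9.84e-5 J / 2.131e-23 J = 4.62e18.

4.62e18 photons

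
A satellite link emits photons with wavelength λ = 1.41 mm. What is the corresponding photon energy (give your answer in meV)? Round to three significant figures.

(h = 6.62607015e-34 J·s, c = 2.99792458e8 m/s, 1 eV = 1.602176634e-19 J.)
First convert: λ = 1.41 mm = 0.00141 m.
For a photon E = hc/λ, so E = 1.409e-22 J.
Converting to meV: E = 0.8793 meV ≈ 0.879 meV.

0.879 meV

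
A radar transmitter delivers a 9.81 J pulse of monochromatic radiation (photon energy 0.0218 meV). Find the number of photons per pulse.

Per-photon energy: E = 3.493e-24 J (from energy = 0.0218 meV).
N = E_total / E_photon = 9.81 J / 3.493e-24 J = 2.81e24.

2.81e24 photons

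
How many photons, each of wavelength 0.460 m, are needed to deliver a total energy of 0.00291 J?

Per-photon energy: E = 4.318 × 10^-25 J (from wavelength = 0.460 m).
N = E_total / E_photon = 0.00291 J / 4.318 × 10^-25 J = 6.74 × 10^21.

6.74 × 10^21 photons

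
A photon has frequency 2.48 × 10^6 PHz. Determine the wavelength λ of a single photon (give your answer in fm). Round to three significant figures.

121 fm

Take c = 2.99792458 × 10^8 m/s.
Convert to SI: f = 2.48 × 10^6 PHz = 2.48 × 10^21 Hz.
The photon relation is λ = c/f, giving λ = 1.209 × 10^-13 m.
Converting to fm: λ = 120.9 fm ≈ 121 fm.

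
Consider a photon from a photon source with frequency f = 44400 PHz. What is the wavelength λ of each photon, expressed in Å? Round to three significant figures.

0.0675 Å

Convert to SI: f = 44400 PHz = 4.44e19 Hz.
The photon relation is λ = c/f, giving λ = 6.752e-12 m.
Converting to Å: λ = 0.06752 Å ≈ 0.0675 Å.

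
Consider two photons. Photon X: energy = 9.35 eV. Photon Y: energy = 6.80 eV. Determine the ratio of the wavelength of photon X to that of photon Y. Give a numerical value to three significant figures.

λ_X = 1.326 × 10^-7 m (from energy = 9.35 eV, via λ = hc/E).
λ_Y = 1.823 × 10^-7 m (from energy = 6.80 eV, via λ = hc/E).
Ratio = 1.326 × 10^-7 / 1.823 × 10^-7 = 0.727.

0.727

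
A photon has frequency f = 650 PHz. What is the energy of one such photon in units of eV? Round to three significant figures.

2690 eV

(h = 6.62607015 × 10^-34 J·s, 1 eV = 1.602176634 × 10^-19 J.)
Convert to SI: f = 650 PHz = 6.5 × 10^17 Hz.
Apply E = hf: E = 4.307 × 10^-16 J.
Converting to eV: E = 2688 eV ≈ 2690 eV.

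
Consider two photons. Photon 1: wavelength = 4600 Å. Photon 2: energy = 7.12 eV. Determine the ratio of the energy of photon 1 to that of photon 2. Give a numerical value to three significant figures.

0.379

E_1 = 4.318e-19 J (from wavelength = 4600 Å, via E = hc/λ).
E_2 = 1.141e-18 J (from energy = 7.12 eV, via E given directly).
Ratio = 4.318e-19 / 1.141e-18 = 0.379.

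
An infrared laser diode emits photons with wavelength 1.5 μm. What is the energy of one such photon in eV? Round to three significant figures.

0.827 eV

In SI units: λ = 1.5 μm = 1.5 × 10^-6 m.
Apply E = hc/λ: E = 1.324 × 10^-19 J.
Converting to eV: E = 0.8266 eV ≈ 0.827 eV.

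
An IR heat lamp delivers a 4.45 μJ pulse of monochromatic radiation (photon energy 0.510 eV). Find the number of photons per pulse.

5.45e13 photons

Per-photon energy: E = 8.171e-20 J (from energy = 0.510 eV).
N = E_total / E_photon = 4.45e-6 J / 8.171e-20 J = 5.45e13.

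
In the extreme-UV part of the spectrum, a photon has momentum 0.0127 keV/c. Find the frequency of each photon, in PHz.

Take h = 6.62607015e-34 J·s, c = 2.99792458e8 m/s, 1 eV = 1.602176634e-19 J.
In SI units: p = 0.0127 keV/c = 6.7872e-27 kg·m/s.
Since f = pc/h for a photon, f = 3.071e15 Hz.
Converting to PHz: f = 3.071 PHz ≈ 3.07 PHz.

3.07 PHz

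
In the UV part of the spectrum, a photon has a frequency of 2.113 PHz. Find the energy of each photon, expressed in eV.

8.74 eV

Use h = 6.62607015 × 10^-34 J·s, 1 eV = 1.602176634 × 10^-19 J.
In SI units: f = 2.113 PHz = 2.113 × 10^15 Hz.
Since E = hf for a photon, E = 1.400 × 10^-18 J.
Converting to eV: E = 8.739 eV ≈ 8.74 eV.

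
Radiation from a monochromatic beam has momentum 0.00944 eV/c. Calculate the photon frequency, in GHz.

First convert: p = 0.00944 eV/c = 5.0450e-30 kg·m/s.
Since f = pc/h for a photon, f = 2.283e12 Hz.
Converting to GHz: f = 2283 GHz ≈ 2280 GHz.

2280 GHz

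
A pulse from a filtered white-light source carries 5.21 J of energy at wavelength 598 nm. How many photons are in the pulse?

1.57e19 photons

Per-photon energy: E = 3.322e-19 J (from wavelength = 598 nm).
N = E_total / E_photon = 5.21 J / 3.322e-19 J = 1.57e19.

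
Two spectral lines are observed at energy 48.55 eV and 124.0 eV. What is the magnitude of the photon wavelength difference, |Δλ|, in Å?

155 Å

Using λ = hc/E: λ₁ = 2.5537·10^-8 m, λ₂ = 9.9987·10^-9 m.
|Δλ| = |2.5537·10^-8 − 9.9987·10^-9| = 1.55·10^-8 m = 155 Å.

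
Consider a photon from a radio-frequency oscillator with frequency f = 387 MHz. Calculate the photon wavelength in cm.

(c = 2.99792458e8 m/s.)
First convert: f = 387 MHz = 3.87e8 Hz.
Since λ = c/f for a photon, λ = 0.7747 m.
Converting to cm: λ = 77.47 cm ≈ 77.5 cm.

77.5 cm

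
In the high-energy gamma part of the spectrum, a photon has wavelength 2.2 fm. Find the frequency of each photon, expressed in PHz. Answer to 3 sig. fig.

(c = 2.99792458 × 10^8 m/s.)
First convert: λ = 2.2 fm = 2.2 × 10^-15 m.
The photon relation is f = c/λ, giving f = 1.363 × 10^23 Hz.
Converting to PHz: f = 1.363 × 10^8 PHz ≈ 1.36 × 10^8 PHz.

1.36 × 10^8 PHz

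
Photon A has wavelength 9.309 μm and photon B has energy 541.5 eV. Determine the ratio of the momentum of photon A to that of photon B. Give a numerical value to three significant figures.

p_A = 7.118·10^-29 kg·m/s (from wavelength = 9.309 μm, via p = h/λ).
p_B = 2.894·10^-25 kg·m/s (from energy = 541.5 eV, via p = E/c).
Ratio = 7.118·10^-29 / 2.894·10^-25 = 2.46·10^-4.

2.46·10^-4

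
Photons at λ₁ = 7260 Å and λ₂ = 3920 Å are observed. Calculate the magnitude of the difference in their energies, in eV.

1.46 eV

Using E = hc/λ: E₁ = 2.736·10^-19 J, E₂ = 5.067·10^-19 J.
|ΔE| = |2.736·10^-19 − 5.067·10^-19| = 2.33·10^-19 J = 1.46 eV.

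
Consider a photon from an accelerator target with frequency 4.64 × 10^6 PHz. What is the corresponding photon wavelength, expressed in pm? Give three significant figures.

Take c = 2.99792458 × 10^8 m/s.
First convert: f = 4.64 × 10^6 PHz = 4.64 × 10^21 Hz.
For a photon λ = c/f, so λ = 6.461 × 10^-14 m.
Converting to pm: λ = 0.06461 pm ≈ 0.0646 pm.

0.0646 pm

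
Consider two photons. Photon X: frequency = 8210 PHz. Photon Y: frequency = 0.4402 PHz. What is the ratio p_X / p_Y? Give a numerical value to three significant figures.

p_X = 1.815e-23 kg·m/s (from frequency = 8210 PHz, via p = hf/c).
p_Y = 9.729e-28 kg·m/s (from frequency = 0.4402 PHz, via p = hf/c).
Ratio = 1.815e-23 / 9.729e-28 = 1.87e4.

1.87e4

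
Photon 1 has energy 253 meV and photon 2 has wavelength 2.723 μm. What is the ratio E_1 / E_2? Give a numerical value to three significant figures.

E_1 = 4.054e-20 J (from energy = 253 meV, via E given directly).
E_2 = 7.295e-20 J (from wavelength = 2.723 μm, via E = hc/λ).
Ratio = 4.054e-20 / 7.295e-20 = 0.556.

0.556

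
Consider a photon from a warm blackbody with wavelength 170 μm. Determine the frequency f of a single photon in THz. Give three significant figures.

1.76 THz

Convert to SI: λ = 170 μm = 1.7e-4 m.
For a photon f = c/λ, so f = 1.763e12 Hz.
Converting to THz: f = 1.763 THz ≈ 1.76 THz.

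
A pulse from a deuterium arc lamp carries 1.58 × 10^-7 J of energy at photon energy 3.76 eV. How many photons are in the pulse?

Per-photon energy: E = 6.024 × 10^-19 J (from energy = 3.76 eV).
N = E_total / E_photon = 1.58 × 10^-7 J / 6.024 × 10^-19 J = 2.62 × 10^11.

2.62 × 10^11 photons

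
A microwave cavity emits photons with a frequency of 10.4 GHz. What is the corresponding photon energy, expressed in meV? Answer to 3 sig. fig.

0.0430 meV

First convert: f = 10.4 GHz = 1.04·10^10 Hz.
Apply E = hf: E = 6.891·10^-24 J.
Converting to meV: E = 0.04301 meV ≈ 0.0430 meV.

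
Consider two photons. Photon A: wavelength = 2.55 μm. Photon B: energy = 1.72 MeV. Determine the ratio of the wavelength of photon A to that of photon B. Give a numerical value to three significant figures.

3.54 × 10^6

λ_A = 2.550 × 10^-6 m (from wavelength = 2.55 μm, via λ given directly).
λ_B = 7.208 × 10^-13 m (from energy = 1.72 MeV, via λ = hc/E).
Ratio = 2.550 × 10^-6 / 7.208 × 10^-13 = 3.54 × 10^6.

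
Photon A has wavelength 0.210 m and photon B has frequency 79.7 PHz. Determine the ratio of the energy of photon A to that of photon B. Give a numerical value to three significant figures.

1.79 × 10^-8

E_A = 9.459 × 10^-25 J (from wavelength = 0.210 m, via E = hc/λ).
E_B = 5.281 × 10^-17 J (from frequency = 79.7 PHz, via E = hf).
Ratio = 9.459 × 10^-25 / 5.281 × 10^-17 = 1.79 × 10^-8.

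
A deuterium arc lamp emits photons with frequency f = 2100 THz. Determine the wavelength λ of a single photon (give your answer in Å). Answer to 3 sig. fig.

1430 Å

(c = 2.99792458e8 m/s.)
First convert: f = 2100 THz = 2.1e15 Hz.
Since λ = c/f for a photon, λ = 1.428e-7 m.
Converting to Å: λ = 1428 Å ≈ 1430 Å.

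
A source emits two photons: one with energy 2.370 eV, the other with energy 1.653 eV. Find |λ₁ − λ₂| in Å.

Using λ = hc/E: λ₁ = 5.2314e-7 m, λ₂ = 7.5006e-7 m.
|Δλ| = |5.2314e-7 − 7.5006e-7| = 2.27e-7 m = 2270 Å.

2270 Å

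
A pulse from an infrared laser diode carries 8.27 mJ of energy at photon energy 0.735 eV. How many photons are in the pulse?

7.02 × 10^16 photons

Per-photon energy: E = 1.178 × 10^-19 J (from energy = 0.735 eV).
N = E_total / E_photon = 0.00827 J / 1.178 × 10^-19 J = 7.02 × 10^16.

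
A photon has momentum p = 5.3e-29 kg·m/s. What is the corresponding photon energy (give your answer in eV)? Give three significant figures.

0.0992 eV

(c = 2.99792458e8 m/s, 1 eV = 1.602176634e-19 J.)
For a photon E = pc, so E = 1.589e-20 J.
Converting to eV: E = 0.09917 eV ≈ 0.0992 eV.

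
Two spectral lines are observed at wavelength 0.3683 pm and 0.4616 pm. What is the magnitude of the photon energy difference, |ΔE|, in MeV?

0.680 MeV

Using E = hc/λ: E₁ = 5.3936·10^-13 J, E₂ = 4.3034·10^-13 J.
|ΔE| = |5.3936·10^-13 − 4.3034·10^-13| = 1.09·10^-13 J = 0.680 MeV.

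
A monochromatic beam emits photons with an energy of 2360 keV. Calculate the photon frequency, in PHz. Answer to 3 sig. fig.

Use h = 6.62607015 × 10^-34 J·s, 1 eV = 1.602176634 × 10^-19 J.
In SI units: E = 2360 keV = 3.7811 × 10^-13 J.
Since f = E/h for a photon, f = 5.706 × 10^20 Hz.
Converting to PHz: f = 570600 PHz ≈ 5.71 × 10^5 PHz.

5.71 × 10^5 PHz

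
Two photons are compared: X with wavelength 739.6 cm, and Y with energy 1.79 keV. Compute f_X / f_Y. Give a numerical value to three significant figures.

9.37 × 10^-11

f_X = 4.053 × 10^7 Hz (from wavelength = 739.6 cm, via f = c/λ).
f_Y = 4.328 × 10^17 Hz (from energy = 1.79 keV, via f = E/h).
Ratio = 4.053 × 10^7 / 4.328 × 10^17 = 9.37 × 10^-11.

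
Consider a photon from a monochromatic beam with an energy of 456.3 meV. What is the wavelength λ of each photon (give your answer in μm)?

(h = 6.62607015 × 10^-34 J·s, c = 2.99792458 × 10^8 m/s, 1 eV = 1.602176634 × 10^-19 J.)
In SI units: E = 456.3 meV = 7.3107 × 10^-20 J.
The photon relation is λ = hc/E, giving λ = 2.717 × 10^-6 m.
Converting to μm: λ = 2.717 μm ≈ 2.72 μm.

2.72 μm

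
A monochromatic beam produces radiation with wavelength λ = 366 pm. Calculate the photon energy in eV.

3390 eV

Use h = 6.62607015 × 10^-34 J·s, c = 2.99792458 × 10^8 m/s, 1 eV = 1.602176634 × 10^-19 J.
In SI units: λ = 366 pm = 3.66 × 10^-10 m.
Apply E = hc/λ: E = 5.427 × 10^-16 J.
Converting to eV: E = 3388 eV ≈ 3390 eV.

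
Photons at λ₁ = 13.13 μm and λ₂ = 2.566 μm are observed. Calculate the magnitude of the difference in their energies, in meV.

389 meV

Using E = hc/λ: E₁ = 1.5129e-20 J, E₂ = 7.7414e-20 J.
|ΔE| = |1.5129e-20 − 7.7414e-20| = 6.23e-20 J = 389 meV.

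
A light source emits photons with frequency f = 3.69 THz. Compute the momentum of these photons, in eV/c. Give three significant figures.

In SI units: f = 3.69 THz = 3.69e12 Hz.
Apply p = hf/c: p = 8.156e-30 kg·m/s.
Converting to eV/c: p = 0.01526 eV/c ≈ 0.0153 eV/c.

0.0153 eV/c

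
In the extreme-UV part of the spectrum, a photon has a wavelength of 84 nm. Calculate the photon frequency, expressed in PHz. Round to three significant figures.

3.57 PHz

Use c = 2.99792458·10^8 m/s.
Convert to SI: λ = 84 nm = 8.4·10^-8 m.
The photon relation is f = c/λ, giving f = 3.569·10^15 Hz.
Converting to PHz: f = 3.569 PHz ≈ 3.57 PHz.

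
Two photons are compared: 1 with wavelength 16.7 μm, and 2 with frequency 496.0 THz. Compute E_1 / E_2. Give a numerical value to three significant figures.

0.0362

E_1 = 1.189e-20 J (from wavelength = 16.7 μm, via E = hc/λ).
E_2 = 3.287e-19 J (from frequency = 496.0 THz, via E = hf).
Ratio = 1.189e-20 / 3.287e-19 = 0.0362.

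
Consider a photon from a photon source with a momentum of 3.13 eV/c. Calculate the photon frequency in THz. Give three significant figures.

757 THz

Convert to SI: p = 3.13 eV/c = 1.6728 × 10^-27 kg·m/s.
Apply f = pc/h: f = 7.568 × 10^14 Hz.
Converting to THz: f = 756.8 THz ≈ 757 THz.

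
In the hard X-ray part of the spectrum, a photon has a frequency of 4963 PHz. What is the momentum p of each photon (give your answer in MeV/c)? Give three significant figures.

0.0205 MeV/c

Take h = 6.62607015 × 10^-34 J·s, c = 2.99792458 × 10^8 m/s, 1 eV = 1.602176634 × 10^-19 J.
First convert: f = 4963 PHz = 4.963 × 10^18 Hz.
The photon relation is p = hf/c, giving p = 1.097 × 10^-23 kg·m/s.
Converting to MeV/c: p = 0.02053 MeV/c ≈ 0.0205 MeV/c.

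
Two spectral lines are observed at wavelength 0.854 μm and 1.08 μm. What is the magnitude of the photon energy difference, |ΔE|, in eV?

Using E = hc/λ: E₁ = 2.326e-19 J, E₂ = 1.839e-19 J.
|ΔE| = |2.326e-19 − 1.839e-19| = 4.87e-20 J = 0.304 eV.

0.304 eV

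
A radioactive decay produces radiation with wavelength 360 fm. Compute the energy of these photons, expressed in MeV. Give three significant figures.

Use h = 6.62607015 × 10^-34 J·s, c = 2.99792458 × 10^8 m/s, 1 eV = 1.602176634 × 10^-19 J.
First convert: λ = 360 fm = 3.60 × 10^-13 m.
Apply E = hc/λ: E = 5.518 × 10^-13 J.
Converting to MeV: E = 3.444 MeV ≈ 3.44 MeV.

3.44 MeV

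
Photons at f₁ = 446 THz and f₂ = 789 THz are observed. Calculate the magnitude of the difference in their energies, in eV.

1.42 eV

Using E = hf: E₁ = 2.955·10^-19 J, E₂ = 5.228·10^-19 J.
|ΔE| = |2.955·10^-19 − 5.228·10^-19| = 2.27·10^-19 J = 1.42 eV.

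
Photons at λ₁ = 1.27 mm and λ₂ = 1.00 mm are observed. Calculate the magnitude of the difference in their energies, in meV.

Using E = hc/λ: E₁ = 1.564·10^-22 J, E₂ = 1.986·10^-22 J.
|ΔE| = |1.564·10^-22 − 1.986·10^-22| = 4.22·10^-23 J = 0.264 meV.

0.264 meV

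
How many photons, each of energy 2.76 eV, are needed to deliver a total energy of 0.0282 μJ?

Per-photon energy: E = 4.422 × 10^-19 J (from energy = 2.76 eV).
N = E_total / E_photon = 2.82 × 10^-8 J / 4.422 × 10^-19 J = 6.38 × 10^10.

6.38 × 10^10 photons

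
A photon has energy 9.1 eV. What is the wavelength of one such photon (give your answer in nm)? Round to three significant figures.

136 nm

Take h = 6.62607015·10^-34 J·s, c = 2.99792458·10^8 m/s, 1 eV = 1.602176634·10^-19 J.
Convert to SI: E = 9.1 eV = 1.4580·10^-18 J.
Since λ = hc/E for a photon, λ = 1.362·10^-7 m.
Converting to nm: λ = 136.2 nm ≈ 136 nm.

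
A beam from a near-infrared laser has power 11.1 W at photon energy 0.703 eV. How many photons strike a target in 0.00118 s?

Total energy: E_total = P·t = 11.1 × 0.00118 = 0.01310 J.
Per-photon energy: E = 1.126 × 10^-19 J.
N = E_total / E_photon = 1.16 × 10^17.

1.16 × 10^17 photons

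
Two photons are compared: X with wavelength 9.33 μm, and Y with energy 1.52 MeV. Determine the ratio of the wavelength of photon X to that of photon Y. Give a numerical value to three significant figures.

1.14 × 10^7

λ_X = 9.330 × 10^-6 m (from wavelength = 9.33 μm, via λ given directly).
λ_Y = 8.157 × 10^-13 m (from energy = 1.52 MeV, via λ = hc/E).
Ratio = 9.330 × 10^-6 / 8.157 × 10^-13 = 1.14 × 10^7.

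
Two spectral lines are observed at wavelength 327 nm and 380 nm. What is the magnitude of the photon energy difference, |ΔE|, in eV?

Using E = hc/λ: E₁ = 6.075 × 10^-19 J, E₂ = 5.227 × 10^-19 J.
|ΔE| = |6.075 × 10^-19 − 5.227 × 10^-19| = 8.47 × 10^-20 J = 0.529 eV.

0.529 eV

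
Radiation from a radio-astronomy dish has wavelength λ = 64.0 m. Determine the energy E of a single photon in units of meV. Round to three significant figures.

1.94e-5 meV

Use h = 6.62607015e-34 J·s, c = 2.99792458e8 m/s, 1 eV = 1.602176634e-19 J.
For a photon E = hc/λ, so E = 3.104e-27 J.
Converting to meV: E = 1.937e-5 meV ≈ 1.94e-5 meV.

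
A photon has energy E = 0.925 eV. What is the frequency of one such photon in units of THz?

(h = 6.62607015e-34 J·s, 1 eV = 1.602176634e-19 J.)
Convert to SI: E = 0.925 eV = 1.4820e-19 J.
The photon relation is f = E/h, giving f = 2.237e14 Hz.
Converting to THz: f = 223.7 THz ≈ 224 THz.

224 THz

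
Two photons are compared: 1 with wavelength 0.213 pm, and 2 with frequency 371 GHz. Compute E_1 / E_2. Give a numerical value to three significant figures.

E_1 = 9.326 × 10^-13 J (from wavelength = 0.213 pm, via E = hc/λ).
E_2 = 2.458 × 10^-22 J (from frequency = 371 GHz, via E = hf).
Ratio = 9.326 × 10^-13 / 2.458 × 10^-22 = 3.79 × 10^9.

3.79 × 10^9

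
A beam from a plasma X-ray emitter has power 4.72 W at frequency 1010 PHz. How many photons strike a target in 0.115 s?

8.11e14 photons

Total energy: E_total = P·t = 4.72 × 0.115 = 0.5428 J.
Per-photon energy: E = 6.692e-16 J.
N = E_total / E_photon = 8.11e14.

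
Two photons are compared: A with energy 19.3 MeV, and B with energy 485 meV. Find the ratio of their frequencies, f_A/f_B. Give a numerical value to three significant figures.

3.98e7

f_A = 4.667e21 Hz (from energy = 19.3 MeV, via f = E/h).
f_B = 1.173e14 Hz (from energy = 485 meV, via f = E/h).
Ratio = 4.667e21 / 1.173e14 = 3.98e7.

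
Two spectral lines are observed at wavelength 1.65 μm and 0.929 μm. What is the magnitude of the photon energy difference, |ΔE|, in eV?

Using E = hc/λ: E₁ = 1.204·10^-19 J, E₂ = 2.138·10^-19 J.
|ΔE| = |1.204·10^-19 − 2.138·10^-19| = 9.34·10^-20 J = 0.583 eV.

0.583 eV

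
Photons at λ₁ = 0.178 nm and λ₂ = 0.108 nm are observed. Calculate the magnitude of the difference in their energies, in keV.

Using E = hc/λ: E₁ = 1.116·10^-15 J, E₂ = 1.839·10^-15 J.
|ΔE| = |1.116·10^-15 − 1.839·10^-15| = 7.23·10^-16 J = 4.51 keV.

4.51 keV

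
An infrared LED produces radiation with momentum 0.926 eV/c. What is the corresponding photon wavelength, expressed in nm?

(h = 6.62607015 × 10^-34 J·s, c = 2.99792458 × 10^8 m/s, 1 eV = 1.602176634 × 10^-19 J.)
In SI units: p = 0.926 eV/c = 4.9488 × 10^-28 kg·m/s.
The photon relation is λ = h/p, giving λ = 1.339 × 10^-6 m.
Converting to nm: λ = 1339 nm ≈ 1340 nm.

1340 nm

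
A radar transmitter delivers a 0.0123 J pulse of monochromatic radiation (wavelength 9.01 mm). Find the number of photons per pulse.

5.58e20 photons

Per-photon energy: E = 2.205e-23 J (from wavelength = 9.01 mm).
N = E_total / E_photon = 0.0123 J / 2.205e-23 J = 5.58e20.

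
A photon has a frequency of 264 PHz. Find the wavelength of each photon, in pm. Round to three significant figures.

Use c = 2.99792458 × 10^8 m/s.
First convert: f = 264 PHz = 2.64 × 10^17 Hz.
For a photon λ = c/f, so λ = 1.136 × 10^-9 m.
Converting to pm: λ = 1136 pm ≈ 1140 pm.

1140 pm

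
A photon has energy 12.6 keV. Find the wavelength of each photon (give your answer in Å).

Convert to SI: E = 12.6 keV = 2.0187·10^-15 J.
Apply λ = hc/E: λ = 9.840·10^-11 m.
Converting to Å: λ = 0.9840 Å ≈ 0.984 Å.

0.984 Å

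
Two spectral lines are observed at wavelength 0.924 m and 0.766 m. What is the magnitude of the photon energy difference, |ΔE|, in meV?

2.77 × 10^-4 meV

Using E = hc/λ: E₁ = 2.150 × 10^-25 J, E₂ = 2.593 × 10^-25 J.
|ΔE| = |2.150 × 10^-25 − 2.593 × 10^-25| = 4.43 × 10^-26 J = 2.77 × 10^-4 meV.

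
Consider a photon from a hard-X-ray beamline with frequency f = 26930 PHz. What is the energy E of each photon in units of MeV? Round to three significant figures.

(h = 6.62607015e-34 J·s, 1 eV = 1.602176634e-19 J.)
In SI units: f = 26930 PHz = 2.693e19 Hz.
For a photon E = hf, so E = 1.784e-14 J.
Converting to MeV: E = 0.1114 MeV ≈ 0.111 MeV.

0.111 MeV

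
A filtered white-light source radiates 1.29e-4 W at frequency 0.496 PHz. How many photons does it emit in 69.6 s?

2.73e16 photons

Total energy: E_total = P·t = 1.29e-4 × 69.6 = 0.008978 J.
Per-photon energy: E = 3.287e-19 J.
N = E_total / E_photon = 2.73e16.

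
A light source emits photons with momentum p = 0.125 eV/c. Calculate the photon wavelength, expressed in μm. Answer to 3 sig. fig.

9.92 μm

Use h = 6.62607015 × 10^-34 J·s, c = 2.99792458 × 10^8 m/s, 1 eV = 1.602176634 × 10^-19 J.
Convert to SI: p = 0.125 eV/c = 6.6804 × 10^-29 kg·m/s.
Apply λ = h/p: λ = 9.919 × 10^-6 m.
Converting to μm: λ = 9.919 μm ≈ 9.92 μm.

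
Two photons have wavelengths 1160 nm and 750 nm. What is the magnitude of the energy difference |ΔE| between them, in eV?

0.584 eV

Using E = hc/λ: E₁ = 1.712 × 10^-19 J, E₂ = 2.649 × 10^-19 J.
|ΔE| = |1.712 × 10^-19 − 2.649 × 10^-19| = 9.36 × 10^-20 J = 0.584 eV.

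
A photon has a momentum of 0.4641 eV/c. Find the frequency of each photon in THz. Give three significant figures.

First convert: p = 0.4641 eV/c = 2.4803e-28 kg·m/s.
For a photon f = pc/h, so f = 1.122e14 Hz.
Converting to THz: f = 112.2 THz ≈ 112 THz.

112 THz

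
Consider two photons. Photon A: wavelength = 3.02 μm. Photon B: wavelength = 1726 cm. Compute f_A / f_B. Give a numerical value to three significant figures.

f_A = 9.927e13 Hz (from wavelength = 3.02 μm, via f = c/λ).
f_B = 1.737e7 Hz (from wavelength = 1726 cm, via f = c/λ).
Ratio = 9.927e13 / 1.737e7 = 5.72e6.

5.72e6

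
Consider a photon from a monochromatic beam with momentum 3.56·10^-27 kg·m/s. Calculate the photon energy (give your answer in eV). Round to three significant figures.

6.66 eV

Take c = 2.99792458·10^8 m/s, 1 eV = 1.602176634·10^-19 J.
For a photon E = pc, so E = 1.067·10^-18 J.
Converting to eV: E = 6.661 eV ≈ 6.66 eV.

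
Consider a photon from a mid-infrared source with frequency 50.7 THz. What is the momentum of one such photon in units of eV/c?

0.210 eV/c

Use h = 6.62607015e-34 J·s, c = 2.99792458e8 m/s, 1 eV = 1.602176634e-19 J.
First convert: f = 50.7 THz = 5.07e13 Hz.
Apply p = hf/c: p = 1.121e-28 kg·m/s.
Converting to eV/c: p = 0.2097 eV/c ≈ 0.210 eV/c.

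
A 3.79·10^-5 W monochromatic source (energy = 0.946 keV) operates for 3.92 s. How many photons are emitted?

Total energy: E_total = P·t = 3.79·10^-5 × 3.92 = 1.486·10^-4 J.
Per-photon energy: E = 1.516·10^-16 J.
N = E_total / E_photon = 9.80·10^11.

9.80·10^11 photons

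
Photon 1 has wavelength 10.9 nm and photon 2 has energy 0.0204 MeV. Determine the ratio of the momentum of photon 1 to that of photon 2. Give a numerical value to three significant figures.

5.58·10^-3

p_1 = 6.079·10^-26 kg·m/s (from wavelength = 10.9 nm, via p = h/λ).
p_2 = 1.090·10^-23 kg·m/s (from energy = 0.0204 MeV, via p = E/c).
Ratio = 6.079·10^-26 / 1.090·10^-23 = 5.58·10^-3.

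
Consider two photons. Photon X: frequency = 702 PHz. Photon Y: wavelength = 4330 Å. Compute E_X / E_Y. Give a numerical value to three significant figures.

1010

E_X = 4.652e-16 J (from frequency = 702 PHz, via E = hf).
E_Y = 4.588e-19 J (from wavelength = 4330 Å, via E = hc/λ).
Ratio = 4.652e-16 / 4.588e-19 = 1010.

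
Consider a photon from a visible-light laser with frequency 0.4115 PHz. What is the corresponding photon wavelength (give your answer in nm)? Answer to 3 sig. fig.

729 nm

Convert to SI: f = 0.4115 PHz = 4.115e14 Hz.
Since λ = c/f for a photon, λ = 7.285e-7 m.
Converting to nm: λ = 728.5 nm ≈ 729 nm.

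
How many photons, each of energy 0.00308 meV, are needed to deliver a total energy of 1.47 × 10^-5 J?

2.98 × 10^19 photons

Per-photon energy: E = 4.935 × 10^-25 J (from energy = 0.00308 meV).
N = E_total / E_photon = 1.47 × 10^-5 J / 4.935 × 10^-25 J = 2.98 × 10^19.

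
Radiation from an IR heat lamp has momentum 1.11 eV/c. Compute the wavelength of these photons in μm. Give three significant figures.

Use h = 6.62607015·10^-34 J·s, c = 2.99792458·10^8 m/s, 1 eV = 1.602176634·10^-19 J.
First convert: p = 1.11 eV/c = 5.9322·10^-28 kg·m/s.
For a photon λ = h/p, so λ = 1.117·10^-6 m.
Converting to μm: λ = 1.117 μm ≈ 1.12 μm.

1.12 μm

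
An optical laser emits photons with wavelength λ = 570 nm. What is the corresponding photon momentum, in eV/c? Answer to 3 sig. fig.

(h = 6.62607015·10^-34 J·s, c = 2.99792458·10^8 m/s, 1 eV = 1.602176634·10^-19 J.)
In SI units: λ = 570 nm = 5.7·10^-7 m.
Since p = h/λ for a photon, p = 1.162·10^-27 kg·m/s.
Converting to eV/c: p = 2.175 eV/c ≈ 2.18 eV/c.

2.18 eV/c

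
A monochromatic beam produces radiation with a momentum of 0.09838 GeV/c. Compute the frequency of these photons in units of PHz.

2.38e7 PHz

(h = 6.62607015e-34 J·s, c = 2.99792458e8 m/s, 1 eV = 1.602176634e-19 J.)
Convert to SI: p = 0.09838 GeV/c = 5.2577e-20 kg·m/s.
Apply f = pc/h: f = 2.379e22 Hz.
Converting to PHz: f = 2.379e7 PHz ≈ 2.38e7 PHz.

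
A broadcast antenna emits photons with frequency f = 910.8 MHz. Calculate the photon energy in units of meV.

(h = 6.62607015e-34 J·s, 1 eV = 1.602176634e-19 J.)
Convert to SI: f = 910.8 MHz = 9.108e8 Hz.
Apply E = hf: E = 6.035e-25 J.
Converting to meV: E = 0.003767 meV ≈ 3.77e-3 meV.

3.77e-3 meV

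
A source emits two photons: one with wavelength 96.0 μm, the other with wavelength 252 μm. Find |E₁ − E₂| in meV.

Using E = hc/λ: E₁ = 2.069·10^-21 J, E₂ = 7.883·10^-22 J.
|ΔE| = |2.069·10^-21 − 7.883·10^-22| = 1.28·10^-21 J = 8.00 meV.

8.00 meV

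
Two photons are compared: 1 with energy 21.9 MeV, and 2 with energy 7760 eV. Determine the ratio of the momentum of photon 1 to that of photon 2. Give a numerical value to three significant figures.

2820

p_1 = 1.170 × 10^-20 kg·m/s (from energy = 21.9 MeV, via p = E/c).
p_2 = 4.147 × 10^-24 kg·m/s (from energy = 7760 eV, via p = E/c).
Ratio = 1.170 × 10^-20 / 4.147 × 10^-24 = 2820.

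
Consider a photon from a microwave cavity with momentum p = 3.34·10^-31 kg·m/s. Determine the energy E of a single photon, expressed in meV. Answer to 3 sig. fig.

(c = 2.99792458·10^8 m/s, 1 eV = 1.602176634·10^-19 J.)
Since E = pc for a photon, E = 1.001·10^-22 J.
Converting to meV: E = 0.6250 meV ≈ 0.625 meV.

0.625 meV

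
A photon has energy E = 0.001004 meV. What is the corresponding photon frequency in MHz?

243 MHz

Use h = 6.62607015e-34 J·s, 1 eV = 1.602176634e-19 J.
Convert to SI: E = 0.001004 meV = 1.6086e-25 J.
Apply f = E/h: f = 2.428e8 Hz.
Converting to MHz: f = 242.8 MHz ≈ 243 MHz.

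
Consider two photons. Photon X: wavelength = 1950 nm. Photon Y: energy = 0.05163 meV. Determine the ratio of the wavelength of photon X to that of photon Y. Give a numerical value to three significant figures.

λ_X = 1.950 × 10^-6 m (from wavelength = 1950 nm, via λ given directly).
λ_Y = 0.02401 m (from energy = 0.05163 meV, via λ = hc/E).
Ratio = 1.950 × 10^-6 / 0.02401 = 8.12 × 10^-5.

8.12 × 10^-5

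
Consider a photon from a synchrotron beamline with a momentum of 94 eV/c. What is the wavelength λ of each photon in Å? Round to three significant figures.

132 Å

Use h = 6.62607015·10^-34 J·s, c = 2.99792458·10^8 m/s, 1 eV = 1.602176634·10^-19 J.
Convert to SI: p = 94 eV/c = 5.0236·10^-26 kg·m/s.
For a photon λ = h/p, so λ = 1.319·10^-8 m.
Converting to Å: λ = 131.9 Å ≈ 132 Å.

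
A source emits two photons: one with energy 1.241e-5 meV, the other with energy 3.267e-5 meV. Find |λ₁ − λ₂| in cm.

6200 cm

Using λ = hc/E: λ₁ = 99.907 m, λ₂ = 37.950 m.
|Δλ| = |99.907 − 37.950| = 62.0 m = 6200 cm.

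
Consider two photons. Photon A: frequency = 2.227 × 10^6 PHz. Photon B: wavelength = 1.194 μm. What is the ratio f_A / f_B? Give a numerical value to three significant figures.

8.87 × 10^6

f_A = 2.227 × 10^21 Hz (from frequency = 2.227 × 10^6 PHz, via f given directly).
f_B = 2.511 × 10^14 Hz (from wavelength = 1.194 μm, via f = c/λ).
Ratio = 2.227 × 10^21 / 2.511 × 10^14 = 8.87 × 10^6.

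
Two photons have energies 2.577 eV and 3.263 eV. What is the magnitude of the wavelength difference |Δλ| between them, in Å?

1010 Å

Using λ = hc/E: λ₁ = 4.8112 × 10^-7 m, λ₂ = 3.7997 × 10^-7 m.
|Δλ| = |4.8112 × 10^-7 − 3.7997 × 10^-7| = 1.01 × 10^-7 m = 1010 Å.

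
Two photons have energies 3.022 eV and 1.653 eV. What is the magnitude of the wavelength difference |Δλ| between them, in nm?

340 nm

Using λ = hc/E: λ₁ = 4.1027e-7 m, λ₂ = 7.5006e-7 m.
|Δλ| = |4.1027e-7 − 7.5006e-7| = 3.40e-7 m = 340 nm.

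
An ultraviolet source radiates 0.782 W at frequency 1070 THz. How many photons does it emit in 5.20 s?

Total energy: E_total = P·t = 0.782 × 5.20 = 4.066 J.
Per-photon energy: E = 7.090e-19 J.
N = E_total / E_photon = 5.74e18.

5.74e18 photons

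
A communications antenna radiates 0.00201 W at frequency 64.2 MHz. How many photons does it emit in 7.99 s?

Total energy: E_total = P·t = 0.00201 × 7.99 = 0.01606 J.
Per-photon energy: E = 4.254e-26 J.
N = E_total / E_photon = 3.78e23.

3.78e23 photons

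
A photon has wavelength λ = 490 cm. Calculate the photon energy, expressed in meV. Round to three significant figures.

Use h = 6.62607015 × 10^-34 J·s, c = 2.99792458 × 10^8 m/s, 1 eV = 1.602176634 × 10^-19 J.
First convert: λ = 490 cm = 4.9 m.
Apply E = hc/λ: E = 4.054 × 10^-26 J.
Converting to meV: E = 2.530 × 10^-4 meV ≈ 2.53 × 10^-4 meV.

2.53 × 10^-4 meV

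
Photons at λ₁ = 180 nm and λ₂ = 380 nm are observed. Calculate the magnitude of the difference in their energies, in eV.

3.63 eV

Using E = hc/λ: E₁ = 1.104e-18 J, E₂ = 5.227e-19 J.
|ΔE| = |1.104e-18 − 5.227e-19| = 5.81e-19 J = 3.63 eV.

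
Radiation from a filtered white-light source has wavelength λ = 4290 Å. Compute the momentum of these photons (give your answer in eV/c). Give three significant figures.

First convert: λ = 4290 Å = 4.29 × 10^-7 m.
The photon relation is p = h/λ, giving p = 1.545 × 10^-27 kg·m/s.
Converting to eV/c: p = 2.890 eV/c ≈ 2.89 eV/c.

2.89 eV/c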